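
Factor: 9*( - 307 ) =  - 2763  =  -3^2*307^1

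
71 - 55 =16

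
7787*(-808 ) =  - 6291896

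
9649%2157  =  1021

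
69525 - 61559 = 7966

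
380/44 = 95/11 = 8.64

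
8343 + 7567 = 15910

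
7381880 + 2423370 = 9805250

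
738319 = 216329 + 521990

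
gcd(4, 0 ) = 4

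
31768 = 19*1672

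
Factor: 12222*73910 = 2^2*3^2*5^1*7^1*19^1*97^1*389^1= 903328020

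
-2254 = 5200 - 7454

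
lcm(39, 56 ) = 2184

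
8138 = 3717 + 4421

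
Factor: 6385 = 5^1*1277^1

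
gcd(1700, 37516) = 4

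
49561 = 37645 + 11916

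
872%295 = 282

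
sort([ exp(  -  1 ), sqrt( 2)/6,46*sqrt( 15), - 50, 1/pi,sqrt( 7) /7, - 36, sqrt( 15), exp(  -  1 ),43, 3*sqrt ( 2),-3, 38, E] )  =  [ - 50, - 36, - 3, sqrt( 2 )/6, 1/pi  ,  exp( - 1), exp(-1 ), sqrt( 7)/7, E, sqrt( 15 ), 3*sqrt(2 ),38,43, 46*sqrt( 15) ]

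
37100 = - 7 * (- 5300)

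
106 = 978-872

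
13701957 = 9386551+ 4315406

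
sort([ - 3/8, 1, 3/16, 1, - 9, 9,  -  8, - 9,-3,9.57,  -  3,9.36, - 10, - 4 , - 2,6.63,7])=[ - 10, - 9, - 9, - 8, - 4,- 3,  -  3 , -2, - 3/8,3/16, 1 , 1, 6.63,7, 9,9.36,  9.57] 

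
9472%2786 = 1114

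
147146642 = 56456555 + 90690087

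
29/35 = 29/35 = 0.83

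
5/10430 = 1/2086 = 0.00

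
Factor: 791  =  7^1*113^1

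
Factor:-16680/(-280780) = 2^1*3^1 * 101^(  -  1) = 6/101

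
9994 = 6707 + 3287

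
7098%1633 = 566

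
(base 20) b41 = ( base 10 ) 4481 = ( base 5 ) 120411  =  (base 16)1181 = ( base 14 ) 18c1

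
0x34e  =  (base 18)2B0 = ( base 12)5a6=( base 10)846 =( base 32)QE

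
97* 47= 4559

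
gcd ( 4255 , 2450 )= 5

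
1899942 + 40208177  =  42108119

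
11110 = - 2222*(-5)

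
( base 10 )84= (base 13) 66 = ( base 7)150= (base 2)1010100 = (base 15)59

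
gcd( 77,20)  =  1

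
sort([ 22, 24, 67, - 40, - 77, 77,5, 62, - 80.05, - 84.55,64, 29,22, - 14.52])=[ - 84.55, - 80.05, - 77,  -  40, - 14.52, 5, 22,  22,  24,29,  62,64, 67,77]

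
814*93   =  75702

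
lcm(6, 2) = 6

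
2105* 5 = 10525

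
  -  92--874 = 782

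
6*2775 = 16650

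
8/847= 8/847 = 0.01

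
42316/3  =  42316/3=14105.33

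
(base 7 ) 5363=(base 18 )5fh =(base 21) 46H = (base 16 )773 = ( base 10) 1907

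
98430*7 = 689010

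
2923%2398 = 525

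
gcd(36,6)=6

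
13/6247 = 13/6247 =0.00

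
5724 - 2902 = 2822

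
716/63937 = 716/63937  =  0.01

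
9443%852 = 71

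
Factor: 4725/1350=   2^( - 1)*7^1= 7/2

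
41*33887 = 1389367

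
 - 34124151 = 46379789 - 80503940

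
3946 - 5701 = - 1755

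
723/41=723/41 = 17.63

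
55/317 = 55/317  =  0.17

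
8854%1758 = 64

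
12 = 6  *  2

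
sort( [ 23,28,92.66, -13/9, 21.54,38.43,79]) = [-13/9,21.54,  23,28,38.43, 79,92.66 ]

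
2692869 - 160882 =2531987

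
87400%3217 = 541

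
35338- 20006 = 15332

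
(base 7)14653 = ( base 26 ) 61N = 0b1000000001001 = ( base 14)16D3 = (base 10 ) 4105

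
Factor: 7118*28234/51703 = 2^2*19^1*149^(- 1 )*347^( - 1)*743^1*3559^1 = 200969612/51703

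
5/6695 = 1/1339 = 0.00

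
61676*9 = 555084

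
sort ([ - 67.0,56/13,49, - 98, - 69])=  [-98 , - 69, - 67.0,56/13, 49 ] 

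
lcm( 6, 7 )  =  42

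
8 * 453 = 3624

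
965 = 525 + 440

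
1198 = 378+820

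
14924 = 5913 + 9011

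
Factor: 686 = 2^1*7^3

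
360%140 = 80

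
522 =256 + 266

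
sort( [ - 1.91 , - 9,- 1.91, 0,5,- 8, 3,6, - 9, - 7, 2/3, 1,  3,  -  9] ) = [  -  9, - 9 , - 9, - 8,-7,  -  1.91,  -  1.91, 0, 2/3,  1, 3, 3, 5, 6] 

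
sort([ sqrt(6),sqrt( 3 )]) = [ sqrt (3 ), sqrt(6 )]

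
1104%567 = 537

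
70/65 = 1  +  1/13 = 1.08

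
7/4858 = 1/694 =0.00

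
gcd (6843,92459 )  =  1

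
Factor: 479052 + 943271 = 7^2*29027^1 = 1422323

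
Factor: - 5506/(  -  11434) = 2753/5717 = 2753^1*5717^( - 1)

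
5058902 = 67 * 75506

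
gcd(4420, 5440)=340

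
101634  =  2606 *39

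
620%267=86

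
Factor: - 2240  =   - 2^6*5^1*7^1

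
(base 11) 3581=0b1001001001111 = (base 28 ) 5rb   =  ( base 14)19cb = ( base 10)4687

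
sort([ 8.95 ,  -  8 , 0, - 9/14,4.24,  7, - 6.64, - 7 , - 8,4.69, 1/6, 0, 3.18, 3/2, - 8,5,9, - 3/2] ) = [ - 8,-8, - 8, - 7, - 6.64, - 3/2, - 9/14,0,0, 1/6,3/2, 3.18,4.24 , 4.69,  5,7,8.95,9] 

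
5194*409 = 2124346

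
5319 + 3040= 8359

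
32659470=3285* 9942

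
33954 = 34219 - 265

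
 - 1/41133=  - 1 + 41132/41133 = - 0.00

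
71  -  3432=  - 3361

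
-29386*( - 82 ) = 2409652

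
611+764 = 1375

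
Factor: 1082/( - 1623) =-2/3 =- 2^1*3^(  -  1)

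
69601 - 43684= 25917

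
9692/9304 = 2423/2326 = 1.04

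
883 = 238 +645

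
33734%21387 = 12347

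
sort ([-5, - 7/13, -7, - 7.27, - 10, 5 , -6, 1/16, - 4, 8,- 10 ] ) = [ - 10, - 10, - 7.27,-7 , - 6, -5, - 4,  -  7/13, 1/16, 5,8]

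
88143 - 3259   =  84884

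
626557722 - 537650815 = 88906907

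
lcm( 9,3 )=9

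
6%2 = 0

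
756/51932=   189/12983= 0.01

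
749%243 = 20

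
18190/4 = 4547 + 1/2 = 4547.50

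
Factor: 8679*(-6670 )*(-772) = 44690253960=2^3*3^1*5^1 *11^1*23^1*29^1 * 193^1*263^1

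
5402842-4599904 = 802938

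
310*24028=7448680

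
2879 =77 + 2802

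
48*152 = 7296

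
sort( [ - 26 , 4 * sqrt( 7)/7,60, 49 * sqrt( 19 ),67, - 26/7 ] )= [ - 26,-26/7,4 * sqrt(7) /7, 60, 67, 49*sqrt( 19 )]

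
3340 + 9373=12713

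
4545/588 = 1515/196=7.73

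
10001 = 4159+5842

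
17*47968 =815456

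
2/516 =1/258  =  0.00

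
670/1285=134/257 = 0.52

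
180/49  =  180/49 = 3.67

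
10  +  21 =31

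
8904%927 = 561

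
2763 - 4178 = - 1415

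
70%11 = 4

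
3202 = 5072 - 1870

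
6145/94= 6145/94 = 65.37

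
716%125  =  91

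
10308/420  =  859/35 = 24.54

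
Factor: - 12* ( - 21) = 2^2 *3^2*7^1= 252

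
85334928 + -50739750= 34595178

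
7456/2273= 7456/2273 = 3.28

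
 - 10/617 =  - 1 + 607/617 =-  0.02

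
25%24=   1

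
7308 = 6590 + 718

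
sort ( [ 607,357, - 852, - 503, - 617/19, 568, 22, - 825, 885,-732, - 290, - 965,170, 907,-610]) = [- 965,-852, - 825 ,-732, - 610, - 503, - 290,  -  617/19, 22,  170,  357,  568, 607,  885, 907]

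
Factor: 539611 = 97^1*5563^1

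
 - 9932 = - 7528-2404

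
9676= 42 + 9634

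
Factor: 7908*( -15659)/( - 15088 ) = 30957843/3772  =  2^(-2 )*3^1*7^1*23^( - 1)*41^( - 1)*659^1*2237^1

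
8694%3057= 2580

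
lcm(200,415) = 16600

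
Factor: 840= 2^3*3^1*5^1*7^1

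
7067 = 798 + 6269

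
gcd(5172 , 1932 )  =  12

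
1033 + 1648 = 2681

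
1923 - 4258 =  - 2335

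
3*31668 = 95004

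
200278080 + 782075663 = 982353743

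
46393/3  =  46393/3 = 15464.33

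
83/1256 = 83/1256 =0.07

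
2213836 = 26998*82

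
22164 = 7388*3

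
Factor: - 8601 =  - 3^1 * 47^1 * 61^1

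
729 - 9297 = - 8568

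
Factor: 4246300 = 2^2*5^2*42463^1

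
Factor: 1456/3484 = 2^2*7^1*67^( - 1)=28/67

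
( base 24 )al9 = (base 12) 3769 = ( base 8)14201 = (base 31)6GB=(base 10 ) 6273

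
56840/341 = 166+234/341 = 166.69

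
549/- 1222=-549/1222 = - 0.45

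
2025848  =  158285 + 1867563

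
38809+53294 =92103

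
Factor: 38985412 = 2^2*9746353^1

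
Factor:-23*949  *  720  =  -2^4* 3^2*5^1* 13^1* 23^1*73^1 = - 15715440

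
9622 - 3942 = 5680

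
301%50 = 1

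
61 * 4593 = 280173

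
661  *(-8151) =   -  5387811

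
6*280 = 1680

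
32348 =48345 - 15997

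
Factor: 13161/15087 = 41/47=   41^1*47^( - 1 ) 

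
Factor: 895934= 2^1*13^1*17^1*2027^1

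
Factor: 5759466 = 2^1*3^1*959911^1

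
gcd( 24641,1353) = 41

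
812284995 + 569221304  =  1381506299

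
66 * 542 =35772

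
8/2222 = 4/1111 = 0.00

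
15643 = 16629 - 986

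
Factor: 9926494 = 2^1*47^1*105601^1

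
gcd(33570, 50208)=6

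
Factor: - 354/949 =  - 2^1*3^1*13^( - 1)*59^1*73^( - 1 ) 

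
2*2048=4096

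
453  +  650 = 1103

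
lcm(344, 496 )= 21328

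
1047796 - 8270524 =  - 7222728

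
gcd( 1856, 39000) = 8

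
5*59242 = 296210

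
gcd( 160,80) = 80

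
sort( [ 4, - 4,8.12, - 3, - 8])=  [ - 8, - 4, - 3,4,8.12]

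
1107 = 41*27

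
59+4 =63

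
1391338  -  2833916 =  - 1442578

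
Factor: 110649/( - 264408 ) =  - 2^( - 3 )*7^1*11^1*23^(  -  1) = -  77/184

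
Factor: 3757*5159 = 7^1* 11^1*13^1*17^2*67^1  =  19382363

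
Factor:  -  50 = - 2^1*5^2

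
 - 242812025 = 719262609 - 962074634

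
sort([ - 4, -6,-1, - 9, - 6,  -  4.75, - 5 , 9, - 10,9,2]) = [ - 10, -9,-6 , - 6, - 5,-4.75, - 4,-1, 2,9, 9]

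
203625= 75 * 2715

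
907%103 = 83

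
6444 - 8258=  -  1814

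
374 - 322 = 52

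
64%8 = 0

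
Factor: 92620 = 2^2*5^1*11^1*421^1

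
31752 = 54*588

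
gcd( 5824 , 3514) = 14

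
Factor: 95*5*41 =19475 = 5^2 * 19^1 * 41^1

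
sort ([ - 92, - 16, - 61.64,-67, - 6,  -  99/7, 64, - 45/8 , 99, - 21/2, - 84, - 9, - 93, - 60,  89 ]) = [ - 93 ,-92, - 84, - 67, - 61.64, - 60, - 16, - 99/7, - 21/2, - 9, - 6, - 45/8, 64, 89, 99]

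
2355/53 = 44 + 23/53 = 44.43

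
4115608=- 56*(- 73493 )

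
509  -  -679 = 1188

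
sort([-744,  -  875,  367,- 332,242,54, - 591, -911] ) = [ - 911, - 875,-744, -591, - 332,54,242, 367]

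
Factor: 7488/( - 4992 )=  - 2^(- 1 )*3^1=- 3/2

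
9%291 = 9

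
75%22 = 9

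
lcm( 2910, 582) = 2910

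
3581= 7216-3635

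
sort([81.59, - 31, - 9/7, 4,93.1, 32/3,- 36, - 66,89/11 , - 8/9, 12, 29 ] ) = [-66 ,-36, - 31, - 9/7 , - 8/9,4,89/11, 32/3 , 12 , 29, 81.59,93.1]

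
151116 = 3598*42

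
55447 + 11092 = 66539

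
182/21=8+2/3 = 8.67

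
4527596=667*6788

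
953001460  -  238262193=714739267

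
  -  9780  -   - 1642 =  - 8138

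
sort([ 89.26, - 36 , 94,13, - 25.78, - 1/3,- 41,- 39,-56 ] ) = [ - 56,- 41, - 39,  -  36, - 25.78 , - 1/3,13,89.26,94]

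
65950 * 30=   1978500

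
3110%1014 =68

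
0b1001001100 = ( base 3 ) 210210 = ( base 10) 588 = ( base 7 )1500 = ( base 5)4323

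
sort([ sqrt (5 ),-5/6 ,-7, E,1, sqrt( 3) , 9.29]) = [ - 7, - 5/6,1,sqrt(3), sqrt(5 ),E,  9.29] 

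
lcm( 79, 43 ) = 3397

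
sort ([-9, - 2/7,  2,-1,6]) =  [-9, - 1,-2/7,  2 , 6 ] 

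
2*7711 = 15422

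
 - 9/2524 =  - 1+2515/2524 = -0.00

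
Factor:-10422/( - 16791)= 18/29 = 2^1 * 3^2 * 29^ ( - 1)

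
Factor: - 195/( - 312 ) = 5/8 = 2^( - 3) * 5^1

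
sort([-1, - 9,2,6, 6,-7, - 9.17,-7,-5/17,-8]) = [  -  9.17,-9,-8, - 7,-7, - 1,  -  5/17, 2, 6,  6]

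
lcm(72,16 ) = 144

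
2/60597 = 2/60597 = 0.00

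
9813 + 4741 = 14554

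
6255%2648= 959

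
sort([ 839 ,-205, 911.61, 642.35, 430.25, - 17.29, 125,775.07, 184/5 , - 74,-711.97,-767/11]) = [  -  711.97,  -  205, - 74, - 767/11, - 17.29, 184/5 , 125,430.25, 642.35,775.07,839,911.61 ] 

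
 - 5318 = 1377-6695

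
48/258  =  8/43 = 0.19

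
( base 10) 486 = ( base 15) 226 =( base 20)146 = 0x1E6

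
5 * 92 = 460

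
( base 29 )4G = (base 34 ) 3u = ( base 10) 132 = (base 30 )4C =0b10000100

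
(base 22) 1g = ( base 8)46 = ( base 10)38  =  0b100110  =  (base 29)19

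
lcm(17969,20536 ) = 143752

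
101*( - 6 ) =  - 606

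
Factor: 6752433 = 3^1 *367^1*6133^1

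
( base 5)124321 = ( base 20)C81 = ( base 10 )4961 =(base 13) 2348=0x1361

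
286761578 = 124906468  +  161855110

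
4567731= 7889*579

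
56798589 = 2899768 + 53898821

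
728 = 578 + 150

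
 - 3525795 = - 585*6027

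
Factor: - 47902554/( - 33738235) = 2^1*3^2*5^( - 1 ) * 7^1*1097^( - 1)*6151^( - 1)*380179^1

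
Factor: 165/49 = 3^1*5^1 *7^( - 2)*11^1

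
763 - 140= 623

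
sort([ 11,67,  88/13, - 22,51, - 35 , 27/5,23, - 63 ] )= [ - 63, - 35, - 22,27/5,88/13, 11, 23, 51,67] 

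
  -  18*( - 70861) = 1275498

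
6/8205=2/2735 = 0.00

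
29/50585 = 29/50585 =0.00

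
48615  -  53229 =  - 4614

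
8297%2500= 797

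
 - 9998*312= -3119376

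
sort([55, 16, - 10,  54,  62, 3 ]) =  [ - 10 , 3, 16, 54,55, 62] 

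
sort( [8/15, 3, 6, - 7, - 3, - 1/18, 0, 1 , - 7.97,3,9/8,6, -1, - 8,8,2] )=[ - 8,-7.97,-7, - 3, - 1,-1/18,0,8/15, 1,9/8, 2,3,3, 6,  6 , 8 ] 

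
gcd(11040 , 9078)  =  6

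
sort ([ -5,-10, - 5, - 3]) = [ - 10, - 5 , - 5, - 3 ]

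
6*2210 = 13260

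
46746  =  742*63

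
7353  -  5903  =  1450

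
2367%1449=918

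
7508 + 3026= 10534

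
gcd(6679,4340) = 1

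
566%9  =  8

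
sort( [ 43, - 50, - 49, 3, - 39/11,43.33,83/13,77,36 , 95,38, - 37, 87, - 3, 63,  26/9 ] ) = [  -  50 , - 49,-37, - 39/11,-3,26/9,3, 83/13,36, 38,43,43.33, 63, 77,87, 95 ] 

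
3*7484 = 22452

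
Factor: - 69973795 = -5^1*67^1*208877^1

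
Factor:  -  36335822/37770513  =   - 2^1*3^( - 1 )* 11^( - 2) * 67^( - 1)*397^1*1553^ (  -  1)*45763^1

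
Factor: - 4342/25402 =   -  167^1*977^(- 1) = - 167/977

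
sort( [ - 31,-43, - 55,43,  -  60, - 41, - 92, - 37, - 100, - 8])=[ - 100, - 92, - 60,  -  55 , - 43, - 41, - 37, - 31, - 8, 43]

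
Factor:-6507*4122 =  - 26821854 = -2^1*3^5 * 229^1*241^1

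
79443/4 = 19860 + 3/4 = 19860.75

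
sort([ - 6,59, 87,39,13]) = [ - 6, 13,39, 59, 87 ] 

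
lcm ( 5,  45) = 45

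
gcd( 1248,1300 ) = 52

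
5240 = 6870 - 1630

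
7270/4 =3635/2= 1817.50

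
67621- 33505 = 34116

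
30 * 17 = 510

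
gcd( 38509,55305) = 1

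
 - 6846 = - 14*489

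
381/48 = 127/16 = 7.94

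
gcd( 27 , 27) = 27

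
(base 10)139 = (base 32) 4b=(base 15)94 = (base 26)59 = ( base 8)213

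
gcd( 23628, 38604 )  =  12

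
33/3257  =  33/3257=0.01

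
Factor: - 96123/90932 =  - 2^(-2 )*3^1*127^(-1)*179^1 = - 537/508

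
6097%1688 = 1033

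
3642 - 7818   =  -4176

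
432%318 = 114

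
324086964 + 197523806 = 521610770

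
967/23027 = 967/23027 = 0.04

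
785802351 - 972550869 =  - 186748518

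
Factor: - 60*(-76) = 4560  =  2^4* 3^1*5^1*19^1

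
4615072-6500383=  - 1885311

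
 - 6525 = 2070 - 8595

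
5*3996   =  19980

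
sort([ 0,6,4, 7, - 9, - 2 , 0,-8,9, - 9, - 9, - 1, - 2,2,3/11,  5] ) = [-9, - 9 ,  -  9, - 8, - 2, - 2, - 1,0,0,3/11,2,4,5, 6, 7,9] 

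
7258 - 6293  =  965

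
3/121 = 3/121 = 0.02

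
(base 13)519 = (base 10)867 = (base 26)179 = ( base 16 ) 363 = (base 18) 2C3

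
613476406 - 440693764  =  172782642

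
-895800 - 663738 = -1559538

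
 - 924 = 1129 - 2053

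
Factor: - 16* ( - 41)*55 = 2^4*5^1*  11^1*41^1 = 36080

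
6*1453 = 8718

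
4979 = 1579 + 3400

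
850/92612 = 425/46306 = 0.01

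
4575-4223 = 352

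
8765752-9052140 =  -286388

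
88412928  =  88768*996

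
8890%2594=1108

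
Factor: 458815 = 5^1*7^1*13109^1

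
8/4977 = 8/4977 =0.00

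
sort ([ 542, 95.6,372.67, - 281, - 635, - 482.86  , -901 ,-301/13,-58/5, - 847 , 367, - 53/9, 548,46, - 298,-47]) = [-901, - 847, - 635, - 482.86,-298, - 281, - 47, - 301/13,-58/5, - 53/9, 46, 95.6, 367,372.67,542, 548 ]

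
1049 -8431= - 7382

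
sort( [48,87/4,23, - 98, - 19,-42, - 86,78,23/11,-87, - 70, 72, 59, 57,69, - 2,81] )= [  -  98, - 87,-86, - 70, - 42,- 19, - 2,23/11,87/4,23,48, 57,59 , 69, 72,78, 81 ]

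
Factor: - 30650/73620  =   - 3065/7362= - 2^( - 1)* 3^( - 2 )*5^1*409^( - 1)*613^1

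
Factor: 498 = 2^1* 3^1 * 83^1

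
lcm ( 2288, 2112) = 27456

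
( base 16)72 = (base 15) 79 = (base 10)114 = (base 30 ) 3o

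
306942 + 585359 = 892301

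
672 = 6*112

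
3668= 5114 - 1446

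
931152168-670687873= 260464295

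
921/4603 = 921/4603 = 0.20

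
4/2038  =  2/1019 = 0.00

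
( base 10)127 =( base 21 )61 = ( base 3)11201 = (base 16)7F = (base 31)43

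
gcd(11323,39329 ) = 67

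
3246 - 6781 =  - 3535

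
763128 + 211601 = 974729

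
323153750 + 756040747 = 1079194497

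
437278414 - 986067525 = - 548789111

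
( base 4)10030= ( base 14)152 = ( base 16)10c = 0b100001100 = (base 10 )268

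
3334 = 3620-286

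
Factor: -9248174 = - 2^1 *13^1*19^1*97^1*193^1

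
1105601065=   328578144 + 777022921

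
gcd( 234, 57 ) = 3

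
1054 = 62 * 17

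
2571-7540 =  - 4969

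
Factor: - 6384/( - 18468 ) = 2^2*3^( - 4 )*7^1  =  28/81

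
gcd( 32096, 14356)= 4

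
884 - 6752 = -5868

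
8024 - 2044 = 5980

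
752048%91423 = 20664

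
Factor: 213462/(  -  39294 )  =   - 3^1*37^ (  -  1 )*67^1  =  - 201/37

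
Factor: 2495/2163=3^(- 1)*5^1 * 7^( - 1 )*103^(-1)*499^1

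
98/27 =3  +  17/27 = 3.63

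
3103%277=56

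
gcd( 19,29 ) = 1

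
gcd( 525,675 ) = 75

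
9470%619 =185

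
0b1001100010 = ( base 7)1531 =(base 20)1aa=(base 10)610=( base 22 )15g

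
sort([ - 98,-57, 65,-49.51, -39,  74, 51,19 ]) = [ - 98,-57,-49.51,-39, 19,51,65,74]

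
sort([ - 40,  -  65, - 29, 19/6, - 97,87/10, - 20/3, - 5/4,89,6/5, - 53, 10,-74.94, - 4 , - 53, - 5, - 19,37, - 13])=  [-97, - 74.94, - 65, - 53,-53 , - 40, - 29, - 19, - 13, - 20/3, - 5,-4, - 5/4,6/5,19/6,87/10 , 10,37,89]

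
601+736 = 1337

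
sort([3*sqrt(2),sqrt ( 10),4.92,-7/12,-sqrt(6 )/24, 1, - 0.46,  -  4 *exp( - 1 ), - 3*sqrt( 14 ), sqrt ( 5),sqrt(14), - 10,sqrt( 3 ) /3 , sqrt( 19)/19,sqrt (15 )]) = [ - 3*sqrt (14 ), - 10 , - 4*exp( - 1 ), - 7/12 , - 0.46, - sqrt( 6)/24, sqrt( 19)/19,sqrt(3 ) /3, 1, sqrt(5),sqrt(10 ),sqrt(14), sqrt ( 15), 3*sqrt( 2),4.92]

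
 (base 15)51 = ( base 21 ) 3d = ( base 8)114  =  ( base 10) 76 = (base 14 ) 56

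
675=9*75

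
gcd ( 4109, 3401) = 1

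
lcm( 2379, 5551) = 16653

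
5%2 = 1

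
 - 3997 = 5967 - 9964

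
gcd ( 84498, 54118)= 2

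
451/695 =451/695 = 0.65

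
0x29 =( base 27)1E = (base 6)105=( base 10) 41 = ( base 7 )56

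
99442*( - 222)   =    -  22076124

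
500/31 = 500/31 = 16.13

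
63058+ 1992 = 65050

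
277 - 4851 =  - 4574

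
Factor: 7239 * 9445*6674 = 2^1*3^1*5^1 * 19^1*47^1*71^1 * 127^1  *  1889^1= 456317097270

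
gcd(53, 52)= 1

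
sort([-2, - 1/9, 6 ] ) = [ - 2, - 1/9  ,  6] 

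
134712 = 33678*4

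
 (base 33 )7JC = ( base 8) 20106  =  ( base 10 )8262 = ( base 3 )102100000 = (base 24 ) E86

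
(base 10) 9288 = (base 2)10010001001000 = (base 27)ck0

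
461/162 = 461/162 = 2.85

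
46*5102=234692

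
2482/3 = 827+1/3 = 827.33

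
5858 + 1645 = 7503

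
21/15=1+2/5=1.40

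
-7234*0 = 0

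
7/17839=7/17839  =  0.00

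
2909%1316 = 277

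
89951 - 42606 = 47345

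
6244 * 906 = 5657064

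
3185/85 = 637/17 =37.47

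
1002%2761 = 1002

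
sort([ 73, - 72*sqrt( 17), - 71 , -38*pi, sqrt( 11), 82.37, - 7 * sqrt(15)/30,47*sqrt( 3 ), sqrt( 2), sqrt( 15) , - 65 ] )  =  [-72 * sqrt( 17), - 38 * pi,-71, - 65, - 7*sqrt (15)/30 , sqrt( 2),sqrt( 11), sqrt(15),73, 47*sqrt ( 3), 82.37 ] 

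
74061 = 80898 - 6837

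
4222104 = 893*4728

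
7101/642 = 2367/214 = 11.06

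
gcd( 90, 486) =18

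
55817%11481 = 9893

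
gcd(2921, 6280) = 1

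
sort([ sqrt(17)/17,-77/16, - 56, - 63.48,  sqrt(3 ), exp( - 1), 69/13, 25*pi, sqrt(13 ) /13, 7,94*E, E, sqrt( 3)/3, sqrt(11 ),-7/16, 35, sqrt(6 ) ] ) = [- 63.48, - 56, - 77/16,-7/16,sqrt( 17 ) /17, sqrt( 13) /13, exp( - 1 ), sqrt( 3)/3, sqrt ( 3 ), sqrt(6),E,  sqrt(11), 69/13  ,  7, 35,  25*pi, 94*E ] 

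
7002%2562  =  1878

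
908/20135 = 908/20135 = 0.05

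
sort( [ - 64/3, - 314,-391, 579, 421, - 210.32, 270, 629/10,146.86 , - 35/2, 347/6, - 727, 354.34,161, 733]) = [ -727, - 391, - 314 ,- 210.32, - 64/3, - 35/2, 347/6,629/10, 146.86, 161,  270, 354.34, 421,579, 733]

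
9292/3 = 9292/3 = 3097.33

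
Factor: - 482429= - 19^1*25391^1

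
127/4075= 127/4075=0.03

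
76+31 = 107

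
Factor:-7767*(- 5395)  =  3^2 * 5^1*13^1*83^1*863^1 = 41902965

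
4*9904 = 39616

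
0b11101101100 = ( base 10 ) 1900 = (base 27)2GA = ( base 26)2l2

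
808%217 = 157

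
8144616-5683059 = 2461557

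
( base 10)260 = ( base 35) 7f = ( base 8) 404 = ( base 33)7T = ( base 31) 8c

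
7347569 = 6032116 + 1315453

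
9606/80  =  4803/40 = 120.08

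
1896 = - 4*( - 474 ) 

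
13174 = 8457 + 4717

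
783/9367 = 27/323 =0.08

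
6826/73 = 93 + 37/73 = 93.51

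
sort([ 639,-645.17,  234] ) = [-645.17,  234,  639]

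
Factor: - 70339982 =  - 2^1*17^1* 2068823^1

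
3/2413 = 3/2413= 0.00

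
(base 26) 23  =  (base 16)37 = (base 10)55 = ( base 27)21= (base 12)47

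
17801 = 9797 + 8004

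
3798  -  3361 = 437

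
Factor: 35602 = 2^1*7^1*2543^1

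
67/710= 67/710 = 0.09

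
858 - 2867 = - 2009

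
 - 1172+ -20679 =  - 21851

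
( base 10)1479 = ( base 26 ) 24N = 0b10111000111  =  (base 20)3DJ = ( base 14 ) 779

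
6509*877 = 5708393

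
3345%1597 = 151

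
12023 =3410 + 8613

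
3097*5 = 15485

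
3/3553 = 3/3553 = 0.00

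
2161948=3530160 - 1368212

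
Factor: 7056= 2^4*3^2*7^2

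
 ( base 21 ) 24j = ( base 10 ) 985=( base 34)SX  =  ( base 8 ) 1731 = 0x3D9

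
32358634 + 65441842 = 97800476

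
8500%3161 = 2178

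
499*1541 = 768959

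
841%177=133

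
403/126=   403/126 = 3.20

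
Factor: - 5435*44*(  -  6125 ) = 1464732500 = 2^2*5^4*7^2*11^1*1087^1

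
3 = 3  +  0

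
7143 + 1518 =8661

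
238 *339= 80682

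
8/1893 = 8/1893 = 0.00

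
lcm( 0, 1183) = 0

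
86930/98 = 887 + 2/49 = 887.04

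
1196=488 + 708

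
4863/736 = 4863/736=6.61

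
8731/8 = 8731/8 = 1091.38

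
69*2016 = 139104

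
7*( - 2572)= -18004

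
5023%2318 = 387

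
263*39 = 10257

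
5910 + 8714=14624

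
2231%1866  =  365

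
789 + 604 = 1393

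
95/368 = 95/368 = 0.26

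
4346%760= 546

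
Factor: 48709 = 67^1*727^1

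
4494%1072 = 206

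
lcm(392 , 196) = 392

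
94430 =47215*2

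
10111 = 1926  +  8185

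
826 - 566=260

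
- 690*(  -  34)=23460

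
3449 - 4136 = - 687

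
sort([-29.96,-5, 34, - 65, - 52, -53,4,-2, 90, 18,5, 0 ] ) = [ - 65,  -  53,-52,-29.96 , - 5, - 2,0,4,5, 18, 34, 90 ]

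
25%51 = 25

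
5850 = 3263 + 2587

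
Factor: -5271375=-3^1* 5^3*14057^1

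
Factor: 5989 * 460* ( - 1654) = -2^3*5^1* 23^1*53^1*113^1 * 827^1 =- 4556670760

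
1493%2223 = 1493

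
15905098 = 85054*187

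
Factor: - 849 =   -  3^1*283^1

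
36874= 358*103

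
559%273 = 13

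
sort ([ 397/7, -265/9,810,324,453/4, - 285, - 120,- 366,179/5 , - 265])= [-366,  -  285,-265, - 120, - 265/9, 179/5,397/7, 453/4, 324, 810]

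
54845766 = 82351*666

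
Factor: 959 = 7^1 * 137^1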